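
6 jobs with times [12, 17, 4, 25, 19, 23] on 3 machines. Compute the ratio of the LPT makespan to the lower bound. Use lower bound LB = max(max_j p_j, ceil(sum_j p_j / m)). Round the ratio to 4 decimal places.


LPT order: [25, 23, 19, 17, 12, 4]
Machine loads after assignment: [29, 35, 36]
LPT makespan = 36
Lower bound = max(max_job, ceil(total/3)) = max(25, 34) = 34
Ratio = 36 / 34 = 1.0588

1.0588


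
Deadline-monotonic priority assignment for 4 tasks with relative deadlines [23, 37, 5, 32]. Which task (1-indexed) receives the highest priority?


Sort tasks by relative deadline (ascending):
  Task 3: deadline = 5
  Task 1: deadline = 23
  Task 4: deadline = 32
  Task 2: deadline = 37
Priority order (highest first): [3, 1, 4, 2]
Highest priority task = 3

3


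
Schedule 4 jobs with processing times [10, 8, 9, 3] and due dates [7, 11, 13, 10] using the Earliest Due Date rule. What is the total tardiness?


Sort by due date (EDD order): [(10, 7), (3, 10), (8, 11), (9, 13)]
Compute completion times and tardiness:
  Job 1: p=10, d=7, C=10, tardiness=max(0,10-7)=3
  Job 2: p=3, d=10, C=13, tardiness=max(0,13-10)=3
  Job 3: p=8, d=11, C=21, tardiness=max(0,21-11)=10
  Job 4: p=9, d=13, C=30, tardiness=max(0,30-13)=17
Total tardiness = 33

33


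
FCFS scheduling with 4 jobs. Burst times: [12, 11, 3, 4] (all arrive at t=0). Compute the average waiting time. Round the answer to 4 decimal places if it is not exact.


FCFS order (as given): [12, 11, 3, 4]
Waiting times:
  Job 1: wait = 0
  Job 2: wait = 12
  Job 3: wait = 23
  Job 4: wait = 26
Sum of waiting times = 61
Average waiting time = 61/4 = 15.25

15.25


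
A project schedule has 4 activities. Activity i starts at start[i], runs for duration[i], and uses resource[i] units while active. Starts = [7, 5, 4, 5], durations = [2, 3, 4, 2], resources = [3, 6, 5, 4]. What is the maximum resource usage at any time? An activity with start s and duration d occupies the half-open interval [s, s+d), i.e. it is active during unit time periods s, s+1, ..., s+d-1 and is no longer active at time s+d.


Each activity i is active on [start_i, start_i + duration_i).
Compute total resource usage per time slot:
  t=0: active resources = [], total = 0
  t=1: active resources = [], total = 0
  t=2: active resources = [], total = 0
  t=3: active resources = [], total = 0
  t=4: active resources = [5], total = 5
  t=5: active resources = [6, 5, 4], total = 15
  t=6: active resources = [6, 5, 4], total = 15
  t=7: active resources = [3, 6, 5], total = 14
  t=8: active resources = [3], total = 3
Peak resource demand = 15

15


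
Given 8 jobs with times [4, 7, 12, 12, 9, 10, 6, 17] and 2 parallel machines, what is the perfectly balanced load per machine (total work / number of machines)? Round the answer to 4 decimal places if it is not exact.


Total processing time = 4 + 7 + 12 + 12 + 9 + 10 + 6 + 17 = 77
Number of machines = 2
Ideal balanced load = 77 / 2 = 38.5

38.5


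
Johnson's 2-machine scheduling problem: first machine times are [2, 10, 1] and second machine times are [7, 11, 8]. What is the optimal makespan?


Apply Johnson's rule:
  Group 1 (a <= b): [(3, 1, 8), (1, 2, 7), (2, 10, 11)]
  Group 2 (a > b): []
Optimal job order: [3, 1, 2]
Schedule:
  Job 3: M1 done at 1, M2 done at 9
  Job 1: M1 done at 3, M2 done at 16
  Job 2: M1 done at 13, M2 done at 27
Makespan = 27

27


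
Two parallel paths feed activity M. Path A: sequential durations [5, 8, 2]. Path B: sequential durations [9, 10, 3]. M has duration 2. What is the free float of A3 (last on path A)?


ES(A3) = sum of predecessors on chain A = 13
EF(A3) = ES + duration = 13 + 2 = 15
Successor of A3 is M. ES(M) = max(sum(A), sum(B)) = max(15, 22) = 22
Free float = ES(successor) - EF(current) = 22 - 15 = 7

7


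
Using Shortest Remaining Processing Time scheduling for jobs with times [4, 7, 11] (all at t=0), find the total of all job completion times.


Since all jobs arrive at t=0, SRPT equals SPT ordering.
SPT order: [4, 7, 11]
Completion times:
  Job 1: p=4, C=4
  Job 2: p=7, C=11
  Job 3: p=11, C=22
Total completion time = 4 + 11 + 22 = 37

37


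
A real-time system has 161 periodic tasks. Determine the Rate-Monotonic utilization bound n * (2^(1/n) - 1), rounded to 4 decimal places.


Compute 2^(1/161) = 1.0043145429
Subtract 1: 1.0043145429 - 1 = 0.0043145429
Multiply by n: 161 * 0.0043145429 = 0.6946414069
Round to 4 dp: 0.6946

0.6946


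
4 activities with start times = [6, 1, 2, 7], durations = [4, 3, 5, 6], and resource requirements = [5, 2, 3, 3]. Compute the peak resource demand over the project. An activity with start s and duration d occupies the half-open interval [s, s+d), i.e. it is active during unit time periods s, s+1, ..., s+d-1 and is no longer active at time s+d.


Each activity i is active on [start_i, start_i + duration_i).
Compute total resource usage per time slot:
  t=0: active resources = [], total = 0
  t=1: active resources = [2], total = 2
  t=2: active resources = [2, 3], total = 5
  t=3: active resources = [2, 3], total = 5
  t=4: active resources = [3], total = 3
  t=5: active resources = [3], total = 3
  t=6: active resources = [5, 3], total = 8
  t=7: active resources = [5, 3], total = 8
  t=8: active resources = [5, 3], total = 8
  t=9: active resources = [5, 3], total = 8
  t=10: active resources = [3], total = 3
  t=11: active resources = [3], total = 3
  t=12: active resources = [3], total = 3
Peak resource demand = 8

8


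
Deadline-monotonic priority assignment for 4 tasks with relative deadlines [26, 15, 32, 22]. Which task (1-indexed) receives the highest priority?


Sort tasks by relative deadline (ascending):
  Task 2: deadline = 15
  Task 4: deadline = 22
  Task 1: deadline = 26
  Task 3: deadline = 32
Priority order (highest first): [2, 4, 1, 3]
Highest priority task = 2

2


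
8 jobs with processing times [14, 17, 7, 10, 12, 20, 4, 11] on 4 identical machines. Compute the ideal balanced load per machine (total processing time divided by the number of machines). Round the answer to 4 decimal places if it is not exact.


Total processing time = 14 + 17 + 7 + 10 + 12 + 20 + 4 + 11 = 95
Number of machines = 4
Ideal balanced load = 95 / 4 = 23.75

23.75


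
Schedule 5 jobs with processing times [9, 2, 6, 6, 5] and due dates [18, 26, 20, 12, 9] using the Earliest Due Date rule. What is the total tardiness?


Sort by due date (EDD order): [(5, 9), (6, 12), (9, 18), (6, 20), (2, 26)]
Compute completion times and tardiness:
  Job 1: p=5, d=9, C=5, tardiness=max(0,5-9)=0
  Job 2: p=6, d=12, C=11, tardiness=max(0,11-12)=0
  Job 3: p=9, d=18, C=20, tardiness=max(0,20-18)=2
  Job 4: p=6, d=20, C=26, tardiness=max(0,26-20)=6
  Job 5: p=2, d=26, C=28, tardiness=max(0,28-26)=2
Total tardiness = 10

10


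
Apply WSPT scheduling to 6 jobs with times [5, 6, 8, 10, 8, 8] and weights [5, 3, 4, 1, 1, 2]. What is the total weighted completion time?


Compute p/w ratios and sort ascending (WSPT): [(5, 5), (6, 3), (8, 4), (8, 2), (8, 1), (10, 1)]
Compute weighted completion times:
  Job (p=5,w=5): C=5, w*C=5*5=25
  Job (p=6,w=3): C=11, w*C=3*11=33
  Job (p=8,w=4): C=19, w*C=4*19=76
  Job (p=8,w=2): C=27, w*C=2*27=54
  Job (p=8,w=1): C=35, w*C=1*35=35
  Job (p=10,w=1): C=45, w*C=1*45=45
Total weighted completion time = 268

268


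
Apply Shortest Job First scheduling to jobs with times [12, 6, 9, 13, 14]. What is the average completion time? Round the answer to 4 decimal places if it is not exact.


SJF order (ascending): [6, 9, 12, 13, 14]
Completion times:
  Job 1: burst=6, C=6
  Job 2: burst=9, C=15
  Job 3: burst=12, C=27
  Job 4: burst=13, C=40
  Job 5: burst=14, C=54
Average completion = 142/5 = 28.4

28.4


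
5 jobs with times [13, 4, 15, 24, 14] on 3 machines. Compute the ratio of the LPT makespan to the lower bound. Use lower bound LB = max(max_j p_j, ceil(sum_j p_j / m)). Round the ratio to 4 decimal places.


LPT order: [24, 15, 14, 13, 4]
Machine loads after assignment: [24, 19, 27]
LPT makespan = 27
Lower bound = max(max_job, ceil(total/3)) = max(24, 24) = 24
Ratio = 27 / 24 = 1.125

1.125


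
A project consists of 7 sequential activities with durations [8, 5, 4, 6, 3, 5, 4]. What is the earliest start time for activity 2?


Activity 2 starts after activities 1 through 1 complete.
Predecessor durations: [8]
ES = 8 = 8

8


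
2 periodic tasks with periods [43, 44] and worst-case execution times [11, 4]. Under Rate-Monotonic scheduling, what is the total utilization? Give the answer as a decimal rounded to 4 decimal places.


Compute individual utilizations (exact fractions):
  Task 1: C/T = 11/43 (approx. 0.2558)
  Task 2: C/T = 4/44 = 1/11 (approx. 0.0909)
Total utilization U = 11/43 + 1/11 = 164/473
Rounded to 4 decimal places: U = 0.3467
RM (Liu & Layland) bound for 2 tasks = 0.828427; compare with U = 164/473 (approx. 0.346723)
U <= bound, so schedulable by RM sufficient condition.

0.3467


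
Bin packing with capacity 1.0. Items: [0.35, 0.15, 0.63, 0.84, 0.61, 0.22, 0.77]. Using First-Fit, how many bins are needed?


Place items sequentially using First-Fit:
  Item 0.35 -> new Bin 1
  Item 0.15 -> Bin 1 (now 0.5)
  Item 0.63 -> new Bin 2
  Item 0.84 -> new Bin 3
  Item 0.61 -> new Bin 4
  Item 0.22 -> Bin 1 (now 0.72)
  Item 0.77 -> new Bin 5
Total bins used = 5

5


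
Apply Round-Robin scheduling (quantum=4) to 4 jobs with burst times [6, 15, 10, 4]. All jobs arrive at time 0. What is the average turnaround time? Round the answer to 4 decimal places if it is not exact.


Time quantum = 4
Execution trace:
  J1 runs 4 units, time = 4
  J2 runs 4 units, time = 8
  J3 runs 4 units, time = 12
  J4 runs 4 units, time = 16
  J1 runs 2 units, time = 18
  J2 runs 4 units, time = 22
  J3 runs 4 units, time = 26
  J2 runs 4 units, time = 30
  J3 runs 2 units, time = 32
  J2 runs 3 units, time = 35
Finish times: [18, 35, 32, 16]
Average turnaround = 101/4 = 25.25

25.25


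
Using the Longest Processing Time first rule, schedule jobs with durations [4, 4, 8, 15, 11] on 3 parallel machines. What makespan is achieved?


Sort jobs in decreasing order (LPT): [15, 11, 8, 4, 4]
Assign each job to the least loaded machine:
  Machine 1: jobs [15], load = 15
  Machine 2: jobs [11, 4], load = 15
  Machine 3: jobs [8, 4], load = 12
Makespan = max load = 15

15


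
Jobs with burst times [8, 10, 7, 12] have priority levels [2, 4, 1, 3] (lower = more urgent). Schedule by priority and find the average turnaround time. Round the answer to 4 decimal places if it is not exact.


Sort by priority (ascending = highest first):
Order: [(1, 7), (2, 8), (3, 12), (4, 10)]
Completion times:
  Priority 1, burst=7, C=7
  Priority 2, burst=8, C=15
  Priority 3, burst=12, C=27
  Priority 4, burst=10, C=37
Average turnaround = 86/4 = 21.5

21.5


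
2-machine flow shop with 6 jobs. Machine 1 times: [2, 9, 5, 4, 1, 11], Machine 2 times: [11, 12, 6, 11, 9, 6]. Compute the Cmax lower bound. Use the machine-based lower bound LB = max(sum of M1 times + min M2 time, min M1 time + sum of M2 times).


LB1 = sum(M1 times) + min(M2 times) = 32 + 6 = 38
LB2 = min(M1 times) + sum(M2 times) = 1 + 55 = 56
Lower bound = max(LB1, LB2) = max(38, 56) = 56

56


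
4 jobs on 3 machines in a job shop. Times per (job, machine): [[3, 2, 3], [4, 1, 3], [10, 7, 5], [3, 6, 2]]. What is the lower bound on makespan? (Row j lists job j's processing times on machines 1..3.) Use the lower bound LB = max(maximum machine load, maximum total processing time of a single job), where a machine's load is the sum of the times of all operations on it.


Machine loads:
  Machine 1: 3 + 4 + 10 + 3 = 20
  Machine 2: 2 + 1 + 7 + 6 = 16
  Machine 3: 3 + 3 + 5 + 2 = 13
Max machine load = 20
Job totals:
  Job 1: 8
  Job 2: 8
  Job 3: 22
  Job 4: 11
Max job total = 22
Lower bound = max(20, 22) = 22

22


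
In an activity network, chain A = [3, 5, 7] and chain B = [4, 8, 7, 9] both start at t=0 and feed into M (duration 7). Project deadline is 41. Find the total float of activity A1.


Forward pass: ES(A1) = sum of predecessors on chain A = 0
EF = ES + duration = 0 + 3 = 3
Backward pass: LF(M) = deadline = 41; LS(M) = 41 - 7 = 34
LF(A1) = LS(M) - sum(successors on chain A) = 34 - 12 = 22
LS = LF - duration = 22 - 3 = 19
Total float = LS - ES = 19 - 0 = 19

19


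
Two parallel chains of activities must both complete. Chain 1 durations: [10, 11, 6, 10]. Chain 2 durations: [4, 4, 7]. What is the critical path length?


Path A total = 10 + 11 + 6 + 10 = 37
Path B total = 4 + 4 + 7 = 15
Critical path = longest path = max(37, 15) = 37

37


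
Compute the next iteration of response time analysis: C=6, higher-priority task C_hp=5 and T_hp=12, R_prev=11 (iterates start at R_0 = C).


R_next = C + ceil(R_prev / T_hp) * C_hp
ceil(11 / 12) = ceil(0.9167) = 1
Interference = 1 * 5 = 5
R_next = 6 + 5 = 11
R_next = R_prev, so the iteration has converged (response time = 11).

11


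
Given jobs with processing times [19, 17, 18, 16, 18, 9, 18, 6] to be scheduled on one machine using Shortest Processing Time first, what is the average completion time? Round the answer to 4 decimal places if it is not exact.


Sort jobs by processing time (SPT order): [6, 9, 16, 17, 18, 18, 18, 19]
Compute completion times sequentially:
  Job 1: processing = 6, completes at 6
  Job 2: processing = 9, completes at 15
  Job 3: processing = 16, completes at 31
  Job 4: processing = 17, completes at 48
  Job 5: processing = 18, completes at 66
  Job 6: processing = 18, completes at 84
  Job 7: processing = 18, completes at 102
  Job 8: processing = 19, completes at 121
Sum of completion times = 473
Average completion time = 473/8 = 59.125

59.125


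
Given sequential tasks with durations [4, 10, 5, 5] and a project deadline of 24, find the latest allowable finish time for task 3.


LF(activity 3) = deadline - sum of successor durations
Successors: activities 4 through 4 with durations [5]
Sum of successor durations = 5
LF = 24 - 5 = 19

19


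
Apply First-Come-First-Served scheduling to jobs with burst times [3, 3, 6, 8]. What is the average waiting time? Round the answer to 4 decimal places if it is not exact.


FCFS order (as given): [3, 3, 6, 8]
Waiting times:
  Job 1: wait = 0
  Job 2: wait = 3
  Job 3: wait = 6
  Job 4: wait = 12
Sum of waiting times = 21
Average waiting time = 21/4 = 5.25

5.25


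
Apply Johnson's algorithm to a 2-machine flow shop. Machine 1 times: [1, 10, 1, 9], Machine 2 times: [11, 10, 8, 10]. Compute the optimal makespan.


Apply Johnson's rule:
  Group 1 (a <= b): [(1, 1, 11), (3, 1, 8), (4, 9, 10), (2, 10, 10)]
  Group 2 (a > b): []
Optimal job order: [1, 3, 4, 2]
Schedule:
  Job 1: M1 done at 1, M2 done at 12
  Job 3: M1 done at 2, M2 done at 20
  Job 4: M1 done at 11, M2 done at 30
  Job 2: M1 done at 21, M2 done at 40
Makespan = 40

40


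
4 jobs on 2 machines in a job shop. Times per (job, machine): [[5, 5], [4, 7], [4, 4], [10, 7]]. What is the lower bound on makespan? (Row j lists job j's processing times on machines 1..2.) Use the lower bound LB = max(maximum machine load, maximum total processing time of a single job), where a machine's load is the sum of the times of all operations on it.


Machine loads:
  Machine 1: 5 + 4 + 4 + 10 = 23
  Machine 2: 5 + 7 + 4 + 7 = 23
Max machine load = 23
Job totals:
  Job 1: 10
  Job 2: 11
  Job 3: 8
  Job 4: 17
Max job total = 17
Lower bound = max(23, 17) = 23

23


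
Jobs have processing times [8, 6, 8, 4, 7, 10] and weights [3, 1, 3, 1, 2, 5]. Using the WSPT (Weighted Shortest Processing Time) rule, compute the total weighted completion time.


Compute p/w ratios and sort ascending (WSPT): [(10, 5), (8, 3), (8, 3), (7, 2), (4, 1), (6, 1)]
Compute weighted completion times:
  Job (p=10,w=5): C=10, w*C=5*10=50
  Job (p=8,w=3): C=18, w*C=3*18=54
  Job (p=8,w=3): C=26, w*C=3*26=78
  Job (p=7,w=2): C=33, w*C=2*33=66
  Job (p=4,w=1): C=37, w*C=1*37=37
  Job (p=6,w=1): C=43, w*C=1*43=43
Total weighted completion time = 328

328


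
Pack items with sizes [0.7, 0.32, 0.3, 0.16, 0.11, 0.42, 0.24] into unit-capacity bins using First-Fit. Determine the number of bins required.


Place items sequentially using First-Fit:
  Item 0.7 -> new Bin 1
  Item 0.32 -> new Bin 2
  Item 0.3 -> Bin 1 (now 1.0)
  Item 0.16 -> Bin 2 (now 0.48)
  Item 0.11 -> Bin 2 (now 0.59)
  Item 0.42 -> new Bin 3
  Item 0.24 -> Bin 2 (now 0.83)
Total bins used = 3

3


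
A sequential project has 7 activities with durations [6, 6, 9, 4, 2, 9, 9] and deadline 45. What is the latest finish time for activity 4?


LF(activity 4) = deadline - sum of successor durations
Successors: activities 5 through 7 with durations [2, 9, 9]
Sum of successor durations = 20
LF = 45 - 20 = 25

25


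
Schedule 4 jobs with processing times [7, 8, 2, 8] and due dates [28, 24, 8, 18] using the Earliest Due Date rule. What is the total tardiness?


Sort by due date (EDD order): [(2, 8), (8, 18), (8, 24), (7, 28)]
Compute completion times and tardiness:
  Job 1: p=2, d=8, C=2, tardiness=max(0,2-8)=0
  Job 2: p=8, d=18, C=10, tardiness=max(0,10-18)=0
  Job 3: p=8, d=24, C=18, tardiness=max(0,18-24)=0
  Job 4: p=7, d=28, C=25, tardiness=max(0,25-28)=0
Total tardiness = 0

0


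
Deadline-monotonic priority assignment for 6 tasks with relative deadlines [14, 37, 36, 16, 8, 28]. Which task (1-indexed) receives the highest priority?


Sort tasks by relative deadline (ascending):
  Task 5: deadline = 8
  Task 1: deadline = 14
  Task 4: deadline = 16
  Task 6: deadline = 28
  Task 3: deadline = 36
  Task 2: deadline = 37
Priority order (highest first): [5, 1, 4, 6, 3, 2]
Highest priority task = 5

5


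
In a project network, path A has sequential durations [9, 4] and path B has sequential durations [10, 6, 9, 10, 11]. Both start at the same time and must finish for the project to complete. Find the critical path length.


Path A total = 9 + 4 = 13
Path B total = 10 + 6 + 9 + 10 + 11 = 46
Critical path = longest path = max(13, 46) = 46

46


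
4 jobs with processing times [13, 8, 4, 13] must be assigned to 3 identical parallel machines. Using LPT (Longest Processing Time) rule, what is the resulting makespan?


Sort jobs in decreasing order (LPT): [13, 13, 8, 4]
Assign each job to the least loaded machine:
  Machine 1: jobs [13], load = 13
  Machine 2: jobs [13], load = 13
  Machine 3: jobs [8, 4], load = 12
Makespan = max load = 13

13


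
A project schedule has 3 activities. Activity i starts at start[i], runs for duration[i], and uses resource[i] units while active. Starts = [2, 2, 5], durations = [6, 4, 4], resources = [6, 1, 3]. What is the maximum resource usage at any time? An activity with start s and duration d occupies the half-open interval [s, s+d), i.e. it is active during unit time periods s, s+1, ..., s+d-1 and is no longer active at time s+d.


Each activity i is active on [start_i, start_i + duration_i).
Compute total resource usage per time slot:
  t=0: active resources = [], total = 0
  t=1: active resources = [], total = 0
  t=2: active resources = [6, 1], total = 7
  t=3: active resources = [6, 1], total = 7
  t=4: active resources = [6, 1], total = 7
  t=5: active resources = [6, 1, 3], total = 10
  t=6: active resources = [6, 3], total = 9
  t=7: active resources = [6, 3], total = 9
  t=8: active resources = [3], total = 3
Peak resource demand = 10

10


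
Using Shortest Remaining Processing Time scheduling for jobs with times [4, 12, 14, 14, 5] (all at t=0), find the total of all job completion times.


Since all jobs arrive at t=0, SRPT equals SPT ordering.
SPT order: [4, 5, 12, 14, 14]
Completion times:
  Job 1: p=4, C=4
  Job 2: p=5, C=9
  Job 3: p=12, C=21
  Job 4: p=14, C=35
  Job 5: p=14, C=49
Total completion time = 4 + 9 + 21 + 35 + 49 = 118

118


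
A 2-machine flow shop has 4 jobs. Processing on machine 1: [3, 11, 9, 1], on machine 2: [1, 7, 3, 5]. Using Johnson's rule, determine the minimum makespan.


Apply Johnson's rule:
  Group 1 (a <= b): [(4, 1, 5)]
  Group 2 (a > b): [(2, 11, 7), (3, 9, 3), (1, 3, 1)]
Optimal job order: [4, 2, 3, 1]
Schedule:
  Job 4: M1 done at 1, M2 done at 6
  Job 2: M1 done at 12, M2 done at 19
  Job 3: M1 done at 21, M2 done at 24
  Job 1: M1 done at 24, M2 done at 25
Makespan = 25

25


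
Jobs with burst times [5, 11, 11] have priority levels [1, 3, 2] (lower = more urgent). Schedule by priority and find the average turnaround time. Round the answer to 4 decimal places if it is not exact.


Sort by priority (ascending = highest first):
Order: [(1, 5), (2, 11), (3, 11)]
Completion times:
  Priority 1, burst=5, C=5
  Priority 2, burst=11, C=16
  Priority 3, burst=11, C=27
Average turnaround = 48/3 = 16.0

16.0


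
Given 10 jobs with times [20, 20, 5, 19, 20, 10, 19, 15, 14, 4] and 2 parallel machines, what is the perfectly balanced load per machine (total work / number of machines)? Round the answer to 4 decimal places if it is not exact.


Total processing time = 20 + 20 + 5 + 19 + 20 + 10 + 19 + 15 + 14 + 4 = 146
Number of machines = 2
Ideal balanced load = 146 / 2 = 73.0

73.0


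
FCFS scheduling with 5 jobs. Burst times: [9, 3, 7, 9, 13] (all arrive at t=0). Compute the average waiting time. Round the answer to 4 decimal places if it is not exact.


FCFS order (as given): [9, 3, 7, 9, 13]
Waiting times:
  Job 1: wait = 0
  Job 2: wait = 9
  Job 3: wait = 12
  Job 4: wait = 19
  Job 5: wait = 28
Sum of waiting times = 68
Average waiting time = 68/5 = 13.6

13.6


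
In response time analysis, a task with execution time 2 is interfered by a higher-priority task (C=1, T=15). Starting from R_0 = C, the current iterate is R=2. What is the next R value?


R_next = C + ceil(R_prev / T_hp) * C_hp
ceil(2 / 15) = ceil(0.1333) = 1
Interference = 1 * 1 = 1
R_next = 2 + 1 = 3

3


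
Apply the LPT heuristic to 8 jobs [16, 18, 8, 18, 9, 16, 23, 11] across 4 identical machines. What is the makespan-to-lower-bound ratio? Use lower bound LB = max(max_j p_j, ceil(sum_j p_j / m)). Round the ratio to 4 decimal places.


LPT order: [23, 18, 18, 16, 16, 11, 9, 8]
Machine loads after assignment: [31, 29, 27, 32]
LPT makespan = 32
Lower bound = max(max_job, ceil(total/4)) = max(23, 30) = 30
Ratio = 32 / 30 = 1.0667

1.0667


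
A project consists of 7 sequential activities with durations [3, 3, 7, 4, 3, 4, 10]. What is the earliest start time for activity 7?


Activity 7 starts after activities 1 through 6 complete.
Predecessor durations: [3, 3, 7, 4, 3, 4]
ES = 3 + 3 + 7 + 4 + 3 + 4 = 24

24


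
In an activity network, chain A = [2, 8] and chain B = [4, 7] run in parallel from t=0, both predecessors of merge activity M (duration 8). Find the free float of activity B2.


ES(B2) = sum of predecessors on chain B = 4
EF(B2) = ES + duration = 4 + 7 = 11
Successor of B2 is M. ES(M) = max(sum(A), sum(B)) = max(10, 11) = 11
Free float = ES(successor) - EF(current) = 11 - 11 = 0

0


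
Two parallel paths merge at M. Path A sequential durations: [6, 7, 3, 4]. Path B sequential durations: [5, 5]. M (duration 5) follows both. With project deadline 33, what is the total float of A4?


Forward pass: ES(A4) = sum of predecessors on chain A = 16
EF = ES + duration = 16 + 4 = 20
Backward pass: LF(M) = deadline = 33; LS(M) = 33 - 5 = 28
LF(A4) = LS(M) - sum(successors on chain A) = 28 - 0 = 28
LS = LF - duration = 28 - 4 = 24
Total float = LS - ES = 24 - 16 = 8

8


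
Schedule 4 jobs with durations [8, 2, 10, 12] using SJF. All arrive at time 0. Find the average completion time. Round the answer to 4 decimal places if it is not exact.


SJF order (ascending): [2, 8, 10, 12]
Completion times:
  Job 1: burst=2, C=2
  Job 2: burst=8, C=10
  Job 3: burst=10, C=20
  Job 4: burst=12, C=32
Average completion = 64/4 = 16.0

16.0


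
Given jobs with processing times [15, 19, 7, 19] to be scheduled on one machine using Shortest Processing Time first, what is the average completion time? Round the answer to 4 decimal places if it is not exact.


Sort jobs by processing time (SPT order): [7, 15, 19, 19]
Compute completion times sequentially:
  Job 1: processing = 7, completes at 7
  Job 2: processing = 15, completes at 22
  Job 3: processing = 19, completes at 41
  Job 4: processing = 19, completes at 60
Sum of completion times = 130
Average completion time = 130/4 = 32.5

32.5


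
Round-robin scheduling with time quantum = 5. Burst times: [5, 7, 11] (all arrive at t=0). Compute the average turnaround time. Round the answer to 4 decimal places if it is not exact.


Time quantum = 5
Execution trace:
  J1 runs 5 units, time = 5
  J2 runs 5 units, time = 10
  J3 runs 5 units, time = 15
  J2 runs 2 units, time = 17
  J3 runs 5 units, time = 22
  J3 runs 1 units, time = 23
Finish times: [5, 17, 23]
Average turnaround = 45/3 = 15.0

15.0


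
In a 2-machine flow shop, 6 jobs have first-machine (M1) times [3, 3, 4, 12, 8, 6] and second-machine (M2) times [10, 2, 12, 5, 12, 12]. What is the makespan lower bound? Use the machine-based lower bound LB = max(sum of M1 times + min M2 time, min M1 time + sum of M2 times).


LB1 = sum(M1 times) + min(M2 times) = 36 + 2 = 38
LB2 = min(M1 times) + sum(M2 times) = 3 + 53 = 56
Lower bound = max(LB1, LB2) = max(38, 56) = 56

56


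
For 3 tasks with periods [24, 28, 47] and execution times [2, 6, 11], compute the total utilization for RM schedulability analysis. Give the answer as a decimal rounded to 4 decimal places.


Compute individual utilizations (exact fractions):
  Task 1: C/T = 2/24 = 1/12 (approx. 0.0833)
  Task 2: C/T = 6/28 = 3/14 (approx. 0.2143)
  Task 3: C/T = 11/47 (approx. 0.234)
Total utilization U = 1/12 + 3/14 + 11/47 = 2099/3948
Rounded to 4 decimal places: U = 0.5317
RM (Liu & Layland) bound for 3 tasks = 0.779763; compare with U = 2099/3948 (approx. 0.531662)
U <= bound, so schedulable by RM sufficient condition.

0.5317


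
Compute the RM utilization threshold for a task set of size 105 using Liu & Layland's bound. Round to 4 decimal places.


Compute 2^(1/105) = 1.0066232390
Subtract 1: 1.0066232390 - 1 = 0.0066232390
Multiply by n: 105 * 0.0066232390 = 0.6954400950
Round to 4 dp: 0.6954

0.6954


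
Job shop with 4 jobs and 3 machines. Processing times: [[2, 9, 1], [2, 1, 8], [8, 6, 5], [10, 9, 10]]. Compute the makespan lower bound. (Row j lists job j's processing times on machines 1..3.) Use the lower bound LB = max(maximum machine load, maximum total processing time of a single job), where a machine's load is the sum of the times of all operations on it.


Machine loads:
  Machine 1: 2 + 2 + 8 + 10 = 22
  Machine 2: 9 + 1 + 6 + 9 = 25
  Machine 3: 1 + 8 + 5 + 10 = 24
Max machine load = 25
Job totals:
  Job 1: 12
  Job 2: 11
  Job 3: 19
  Job 4: 29
Max job total = 29
Lower bound = max(25, 29) = 29

29


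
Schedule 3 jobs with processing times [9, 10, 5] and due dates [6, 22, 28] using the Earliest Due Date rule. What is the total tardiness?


Sort by due date (EDD order): [(9, 6), (10, 22), (5, 28)]
Compute completion times and tardiness:
  Job 1: p=9, d=6, C=9, tardiness=max(0,9-6)=3
  Job 2: p=10, d=22, C=19, tardiness=max(0,19-22)=0
  Job 3: p=5, d=28, C=24, tardiness=max(0,24-28)=0
Total tardiness = 3

3


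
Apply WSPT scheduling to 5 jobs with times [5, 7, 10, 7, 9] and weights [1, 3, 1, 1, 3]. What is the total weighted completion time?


Compute p/w ratios and sort ascending (WSPT): [(7, 3), (9, 3), (5, 1), (7, 1), (10, 1)]
Compute weighted completion times:
  Job (p=7,w=3): C=7, w*C=3*7=21
  Job (p=9,w=3): C=16, w*C=3*16=48
  Job (p=5,w=1): C=21, w*C=1*21=21
  Job (p=7,w=1): C=28, w*C=1*28=28
  Job (p=10,w=1): C=38, w*C=1*38=38
Total weighted completion time = 156

156


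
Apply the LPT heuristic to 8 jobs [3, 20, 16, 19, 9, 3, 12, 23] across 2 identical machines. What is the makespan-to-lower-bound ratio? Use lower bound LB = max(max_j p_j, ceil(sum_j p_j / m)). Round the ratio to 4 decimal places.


LPT order: [23, 20, 19, 16, 12, 9, 3, 3]
Machine loads after assignment: [54, 51]
LPT makespan = 54
Lower bound = max(max_job, ceil(total/2)) = max(23, 53) = 53
Ratio = 54 / 53 = 1.0189

1.0189


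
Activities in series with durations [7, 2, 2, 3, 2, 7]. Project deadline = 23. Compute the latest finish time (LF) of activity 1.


LF(activity 1) = deadline - sum of successor durations
Successors: activities 2 through 6 with durations [2, 2, 3, 2, 7]
Sum of successor durations = 16
LF = 23 - 16 = 7

7


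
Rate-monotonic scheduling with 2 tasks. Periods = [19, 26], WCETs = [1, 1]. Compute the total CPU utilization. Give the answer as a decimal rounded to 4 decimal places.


Compute individual utilizations (exact fractions):
  Task 1: C/T = 1/19 (approx. 0.0526)
  Task 2: C/T = 1/26 (approx. 0.0385)
Total utilization U = 1/19 + 1/26 = 45/494
Rounded to 4 decimal places: U = 0.0911
RM (Liu & Layland) bound for 2 tasks = 0.828427; compare with U = 45/494 (approx. 0.091093)
U <= bound, so schedulable by RM sufficient condition.

0.0911


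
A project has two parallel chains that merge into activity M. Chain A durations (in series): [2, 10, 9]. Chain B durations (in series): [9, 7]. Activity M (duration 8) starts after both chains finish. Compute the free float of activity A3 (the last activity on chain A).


ES(A3) = sum of predecessors on chain A = 12
EF(A3) = ES + duration = 12 + 9 = 21
Successor of A3 is M. ES(M) = max(sum(A), sum(B)) = max(21, 16) = 21
Free float = ES(successor) - EF(current) = 21 - 21 = 0

0


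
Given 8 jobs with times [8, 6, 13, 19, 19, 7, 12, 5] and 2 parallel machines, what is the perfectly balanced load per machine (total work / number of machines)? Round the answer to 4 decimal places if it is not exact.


Total processing time = 8 + 6 + 13 + 19 + 19 + 7 + 12 + 5 = 89
Number of machines = 2
Ideal balanced load = 89 / 2 = 44.5

44.5


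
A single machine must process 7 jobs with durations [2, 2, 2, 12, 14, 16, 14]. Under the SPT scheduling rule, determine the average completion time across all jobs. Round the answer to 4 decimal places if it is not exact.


Sort jobs by processing time (SPT order): [2, 2, 2, 12, 14, 14, 16]
Compute completion times sequentially:
  Job 1: processing = 2, completes at 2
  Job 2: processing = 2, completes at 4
  Job 3: processing = 2, completes at 6
  Job 4: processing = 12, completes at 18
  Job 5: processing = 14, completes at 32
  Job 6: processing = 14, completes at 46
  Job 7: processing = 16, completes at 62
Sum of completion times = 170
Average completion time = 170/7 = 24.2857

24.2857


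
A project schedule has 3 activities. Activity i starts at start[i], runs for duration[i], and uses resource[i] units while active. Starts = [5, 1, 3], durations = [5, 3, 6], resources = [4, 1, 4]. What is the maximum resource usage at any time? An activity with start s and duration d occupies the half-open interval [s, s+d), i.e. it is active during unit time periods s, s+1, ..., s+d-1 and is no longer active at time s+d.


Each activity i is active on [start_i, start_i + duration_i).
Compute total resource usage per time slot:
  t=0: active resources = [], total = 0
  t=1: active resources = [1], total = 1
  t=2: active resources = [1], total = 1
  t=3: active resources = [1, 4], total = 5
  t=4: active resources = [4], total = 4
  t=5: active resources = [4, 4], total = 8
  t=6: active resources = [4, 4], total = 8
  t=7: active resources = [4, 4], total = 8
  t=8: active resources = [4, 4], total = 8
  t=9: active resources = [4], total = 4
Peak resource demand = 8

8


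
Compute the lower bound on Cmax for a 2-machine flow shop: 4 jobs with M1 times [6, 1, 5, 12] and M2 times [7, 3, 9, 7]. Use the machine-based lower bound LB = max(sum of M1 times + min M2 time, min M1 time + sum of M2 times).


LB1 = sum(M1 times) + min(M2 times) = 24 + 3 = 27
LB2 = min(M1 times) + sum(M2 times) = 1 + 26 = 27
Lower bound = max(LB1, LB2) = max(27, 27) = 27

27


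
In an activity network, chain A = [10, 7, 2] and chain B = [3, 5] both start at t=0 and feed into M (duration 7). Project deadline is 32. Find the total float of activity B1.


Forward pass: ES(B1) = sum of predecessors on chain B = 0
EF = ES + duration = 0 + 3 = 3
Backward pass: LF(M) = deadline = 32; LS(M) = 32 - 7 = 25
LF(B1) = LS(M) - sum(successors on chain B) = 25 - 5 = 20
LS = LF - duration = 20 - 3 = 17
Total float = LS - ES = 17 - 0 = 17

17


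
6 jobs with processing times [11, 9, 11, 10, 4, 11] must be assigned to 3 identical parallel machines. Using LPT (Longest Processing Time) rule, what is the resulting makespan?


Sort jobs in decreasing order (LPT): [11, 11, 11, 10, 9, 4]
Assign each job to the least loaded machine:
  Machine 1: jobs [11, 10], load = 21
  Machine 2: jobs [11, 9], load = 20
  Machine 3: jobs [11, 4], load = 15
Makespan = max load = 21

21


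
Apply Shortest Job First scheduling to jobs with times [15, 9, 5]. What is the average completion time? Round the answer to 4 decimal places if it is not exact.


SJF order (ascending): [5, 9, 15]
Completion times:
  Job 1: burst=5, C=5
  Job 2: burst=9, C=14
  Job 3: burst=15, C=29
Average completion = 48/3 = 16.0

16.0


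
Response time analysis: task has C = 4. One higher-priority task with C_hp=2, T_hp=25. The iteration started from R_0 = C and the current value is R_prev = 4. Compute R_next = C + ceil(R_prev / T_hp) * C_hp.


R_next = C + ceil(R_prev / T_hp) * C_hp
ceil(4 / 25) = ceil(0.16) = 1
Interference = 1 * 2 = 2
R_next = 4 + 2 = 6

6


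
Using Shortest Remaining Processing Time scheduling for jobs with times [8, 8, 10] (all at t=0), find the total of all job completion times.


Since all jobs arrive at t=0, SRPT equals SPT ordering.
SPT order: [8, 8, 10]
Completion times:
  Job 1: p=8, C=8
  Job 2: p=8, C=16
  Job 3: p=10, C=26
Total completion time = 8 + 16 + 26 = 50

50


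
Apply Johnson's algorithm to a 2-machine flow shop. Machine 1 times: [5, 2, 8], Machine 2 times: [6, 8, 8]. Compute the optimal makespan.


Apply Johnson's rule:
  Group 1 (a <= b): [(2, 2, 8), (1, 5, 6), (3, 8, 8)]
  Group 2 (a > b): []
Optimal job order: [2, 1, 3]
Schedule:
  Job 2: M1 done at 2, M2 done at 10
  Job 1: M1 done at 7, M2 done at 16
  Job 3: M1 done at 15, M2 done at 24
Makespan = 24

24


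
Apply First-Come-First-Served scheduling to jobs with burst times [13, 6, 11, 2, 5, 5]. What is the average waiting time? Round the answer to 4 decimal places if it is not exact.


FCFS order (as given): [13, 6, 11, 2, 5, 5]
Waiting times:
  Job 1: wait = 0
  Job 2: wait = 13
  Job 3: wait = 19
  Job 4: wait = 30
  Job 5: wait = 32
  Job 6: wait = 37
Sum of waiting times = 131
Average waiting time = 131/6 = 21.8333

21.8333


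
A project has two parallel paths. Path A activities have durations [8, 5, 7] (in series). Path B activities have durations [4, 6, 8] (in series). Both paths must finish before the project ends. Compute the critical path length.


Path A total = 8 + 5 + 7 = 20
Path B total = 4 + 6 + 8 = 18
Critical path = longest path = max(20, 18) = 20

20


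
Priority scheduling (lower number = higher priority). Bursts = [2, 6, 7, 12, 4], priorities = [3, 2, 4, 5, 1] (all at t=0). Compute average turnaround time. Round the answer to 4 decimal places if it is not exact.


Sort by priority (ascending = highest first):
Order: [(1, 4), (2, 6), (3, 2), (4, 7), (5, 12)]
Completion times:
  Priority 1, burst=4, C=4
  Priority 2, burst=6, C=10
  Priority 3, burst=2, C=12
  Priority 4, burst=7, C=19
  Priority 5, burst=12, C=31
Average turnaround = 76/5 = 15.2

15.2


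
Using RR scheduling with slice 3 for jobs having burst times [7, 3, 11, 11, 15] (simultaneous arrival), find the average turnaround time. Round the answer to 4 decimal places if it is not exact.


Time quantum = 3
Execution trace:
  J1 runs 3 units, time = 3
  J2 runs 3 units, time = 6
  J3 runs 3 units, time = 9
  J4 runs 3 units, time = 12
  J5 runs 3 units, time = 15
  J1 runs 3 units, time = 18
  J3 runs 3 units, time = 21
  J4 runs 3 units, time = 24
  J5 runs 3 units, time = 27
  J1 runs 1 units, time = 28
  J3 runs 3 units, time = 31
  J4 runs 3 units, time = 34
  J5 runs 3 units, time = 37
  J3 runs 2 units, time = 39
  J4 runs 2 units, time = 41
  J5 runs 3 units, time = 44
  J5 runs 3 units, time = 47
Finish times: [28, 6, 39, 41, 47]
Average turnaround = 161/5 = 32.2

32.2


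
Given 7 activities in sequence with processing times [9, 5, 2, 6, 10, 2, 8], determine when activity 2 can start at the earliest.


Activity 2 starts after activities 1 through 1 complete.
Predecessor durations: [9]
ES = 9 = 9

9


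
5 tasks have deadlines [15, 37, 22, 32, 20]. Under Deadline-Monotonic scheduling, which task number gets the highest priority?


Sort tasks by relative deadline (ascending):
  Task 1: deadline = 15
  Task 5: deadline = 20
  Task 3: deadline = 22
  Task 4: deadline = 32
  Task 2: deadline = 37
Priority order (highest first): [1, 5, 3, 4, 2]
Highest priority task = 1

1


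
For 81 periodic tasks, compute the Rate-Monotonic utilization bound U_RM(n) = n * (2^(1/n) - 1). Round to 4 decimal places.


Compute 2^(1/81) = 1.0085940916
Subtract 1: 1.0085940916 - 1 = 0.0085940916
Multiply by n: 81 * 0.0085940916 = 0.6961214196
Round to 4 dp: 0.6961

0.6961


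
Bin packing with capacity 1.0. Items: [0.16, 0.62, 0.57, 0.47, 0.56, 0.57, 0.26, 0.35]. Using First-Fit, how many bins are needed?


Place items sequentially using First-Fit:
  Item 0.16 -> new Bin 1
  Item 0.62 -> Bin 1 (now 0.78)
  Item 0.57 -> new Bin 2
  Item 0.47 -> new Bin 3
  Item 0.56 -> new Bin 4
  Item 0.57 -> new Bin 5
  Item 0.26 -> Bin 2 (now 0.83)
  Item 0.35 -> Bin 3 (now 0.82)
Total bins used = 5

5


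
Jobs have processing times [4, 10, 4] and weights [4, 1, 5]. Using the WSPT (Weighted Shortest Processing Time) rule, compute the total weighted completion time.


Compute p/w ratios and sort ascending (WSPT): [(4, 5), (4, 4), (10, 1)]
Compute weighted completion times:
  Job (p=4,w=5): C=4, w*C=5*4=20
  Job (p=4,w=4): C=8, w*C=4*8=32
  Job (p=10,w=1): C=18, w*C=1*18=18
Total weighted completion time = 70

70


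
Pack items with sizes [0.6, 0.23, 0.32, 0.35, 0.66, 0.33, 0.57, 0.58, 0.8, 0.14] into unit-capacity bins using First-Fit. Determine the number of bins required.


Place items sequentially using First-Fit:
  Item 0.6 -> new Bin 1
  Item 0.23 -> Bin 1 (now 0.83)
  Item 0.32 -> new Bin 2
  Item 0.35 -> Bin 2 (now 0.67)
  Item 0.66 -> new Bin 3
  Item 0.33 -> Bin 2 (now 1.0)
  Item 0.57 -> new Bin 4
  Item 0.58 -> new Bin 5
  Item 0.8 -> new Bin 6
  Item 0.14 -> Bin 1 (now 0.97)
Total bins used = 6

6


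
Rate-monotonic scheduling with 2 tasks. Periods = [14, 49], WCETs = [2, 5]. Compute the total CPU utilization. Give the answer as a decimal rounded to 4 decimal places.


Compute individual utilizations (exact fractions):
  Task 1: C/T = 2/14 = 1/7 (approx. 0.1429)
  Task 2: C/T = 5/49 (approx. 0.102)
Total utilization U = 1/7 + 5/49 = 12/49
Rounded to 4 decimal places: U = 0.2449
RM (Liu & Layland) bound for 2 tasks = 0.828427; compare with U = 12/49 (approx. 0.244898)
U <= bound, so schedulable by RM sufficient condition.

0.2449


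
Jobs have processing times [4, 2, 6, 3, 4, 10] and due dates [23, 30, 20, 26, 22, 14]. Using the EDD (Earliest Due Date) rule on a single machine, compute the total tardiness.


Sort by due date (EDD order): [(10, 14), (6, 20), (4, 22), (4, 23), (3, 26), (2, 30)]
Compute completion times and tardiness:
  Job 1: p=10, d=14, C=10, tardiness=max(0,10-14)=0
  Job 2: p=6, d=20, C=16, tardiness=max(0,16-20)=0
  Job 3: p=4, d=22, C=20, tardiness=max(0,20-22)=0
  Job 4: p=4, d=23, C=24, tardiness=max(0,24-23)=1
  Job 5: p=3, d=26, C=27, tardiness=max(0,27-26)=1
  Job 6: p=2, d=30, C=29, tardiness=max(0,29-30)=0
Total tardiness = 2

2


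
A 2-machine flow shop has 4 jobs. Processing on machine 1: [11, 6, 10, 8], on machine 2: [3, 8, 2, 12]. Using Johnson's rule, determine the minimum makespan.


Apply Johnson's rule:
  Group 1 (a <= b): [(2, 6, 8), (4, 8, 12)]
  Group 2 (a > b): [(1, 11, 3), (3, 10, 2)]
Optimal job order: [2, 4, 1, 3]
Schedule:
  Job 2: M1 done at 6, M2 done at 14
  Job 4: M1 done at 14, M2 done at 26
  Job 1: M1 done at 25, M2 done at 29
  Job 3: M1 done at 35, M2 done at 37
Makespan = 37

37
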